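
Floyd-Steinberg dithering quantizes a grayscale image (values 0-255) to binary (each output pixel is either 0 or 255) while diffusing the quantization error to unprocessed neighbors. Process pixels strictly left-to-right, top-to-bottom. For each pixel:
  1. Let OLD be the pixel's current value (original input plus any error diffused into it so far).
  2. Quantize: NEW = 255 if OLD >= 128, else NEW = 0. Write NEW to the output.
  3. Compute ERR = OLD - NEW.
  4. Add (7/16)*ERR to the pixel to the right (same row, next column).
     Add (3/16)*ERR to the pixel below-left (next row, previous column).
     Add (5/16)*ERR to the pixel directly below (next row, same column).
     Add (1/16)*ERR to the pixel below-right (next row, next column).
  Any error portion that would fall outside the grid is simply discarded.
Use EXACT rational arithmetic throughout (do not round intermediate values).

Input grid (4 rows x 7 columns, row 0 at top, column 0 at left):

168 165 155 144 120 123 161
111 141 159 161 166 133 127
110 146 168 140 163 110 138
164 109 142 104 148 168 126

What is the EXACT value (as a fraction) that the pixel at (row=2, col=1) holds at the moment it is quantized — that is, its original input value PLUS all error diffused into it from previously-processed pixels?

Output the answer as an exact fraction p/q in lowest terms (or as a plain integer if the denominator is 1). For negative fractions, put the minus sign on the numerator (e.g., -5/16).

(0,0): OLD=168 → NEW=255, ERR=-87
(0,1): OLD=2031/16 → NEW=0, ERR=2031/16
(0,2): OLD=53897/256 → NEW=255, ERR=-11383/256
(0,3): OLD=510143/4096 → NEW=0, ERR=510143/4096
(0,4): OLD=11435321/65536 → NEW=255, ERR=-5276359/65536
(0,5): OLD=92040335/1048576 → NEW=0, ERR=92040335/1048576
(0,6): OLD=3345414121/16777216 → NEW=255, ERR=-932775959/16777216
(1,0): OLD=27549/256 → NEW=0, ERR=27549/256
(1,1): OLD=438219/2048 → NEW=255, ERR=-84021/2048
(1,2): OLD=10383655/65536 → NEW=255, ERR=-6328025/65536
(1,3): OLD=36648219/262144 → NEW=255, ERR=-30198501/262144
(1,4): OLD=1924068721/16777216 → NEW=0, ERR=1924068721/16777216
(1,5): OLD=26192273857/134217728 → NEW=255, ERR=-8033246783/134217728
(1,6): OLD=190967820335/2147483648 → NEW=0, ERR=190967820335/2147483648
(2,0): OLD=4454377/32768 → NEW=255, ERR=-3901463/32768
(2,1): OLD=73096723/1048576 → NEW=0, ERR=73096723/1048576
Target (2,1): original=146, with diffused error = 73096723/1048576

Answer: 73096723/1048576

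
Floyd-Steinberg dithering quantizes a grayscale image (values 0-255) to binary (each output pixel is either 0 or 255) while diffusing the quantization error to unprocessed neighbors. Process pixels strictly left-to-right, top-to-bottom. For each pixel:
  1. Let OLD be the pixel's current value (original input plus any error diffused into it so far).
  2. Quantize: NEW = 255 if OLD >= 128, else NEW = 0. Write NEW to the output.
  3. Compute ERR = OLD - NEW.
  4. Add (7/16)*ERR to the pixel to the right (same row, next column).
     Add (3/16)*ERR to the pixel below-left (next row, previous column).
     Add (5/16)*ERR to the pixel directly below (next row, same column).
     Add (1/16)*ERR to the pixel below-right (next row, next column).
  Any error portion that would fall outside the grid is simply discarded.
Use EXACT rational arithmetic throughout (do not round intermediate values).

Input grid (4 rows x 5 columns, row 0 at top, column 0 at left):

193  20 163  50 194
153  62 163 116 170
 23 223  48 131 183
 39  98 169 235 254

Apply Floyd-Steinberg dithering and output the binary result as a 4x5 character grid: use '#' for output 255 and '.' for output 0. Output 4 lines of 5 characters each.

(0,0): OLD=193 → NEW=255, ERR=-62
(0,1): OLD=-57/8 → NEW=0, ERR=-57/8
(0,2): OLD=20465/128 → NEW=255, ERR=-12175/128
(0,3): OLD=17175/2048 → NEW=0, ERR=17175/2048
(0,4): OLD=6477217/32768 → NEW=255, ERR=-1878623/32768
(1,0): OLD=16933/128 → NEW=255, ERR=-15707/128
(1,1): OLD=-15997/1024 → NEW=0, ERR=-15997/1024
(1,2): OLD=4180159/32768 → NEW=0, ERR=4180159/32768
(1,3): OLD=20674963/131072 → NEW=255, ERR=-12748397/131072
(1,4): OLD=230803801/2097152 → NEW=0, ERR=230803801/2097152
(2,0): OLD=-299439/16384 → NEW=0, ERR=-299439/16384
(2,1): OLD=118684043/524288 → NEW=255, ERR=-15009397/524288
(2,2): OLD=470828897/8388608 → NEW=0, ERR=470828897/8388608
(2,3): OLD=20638603923/134217728 → NEW=255, ERR=-13586916717/134217728
(2,4): OLD=358683948357/2147483648 → NEW=255, ERR=-188924381883/2147483648
(3,0): OLD=234217281/8388608 → NEW=0, ERR=234217281/8388608
(3,1): OLD=7425640237/67108864 → NEW=0, ERR=7425640237/67108864
(3,2): OLD=459946855807/2147483648 → NEW=255, ERR=-87661474433/2147483648
(3,3): OLD=740964238759/4294967296 → NEW=255, ERR=-354252421721/4294967296
(3,4): OLD=12650954985123/68719476736 → NEW=255, ERR=-4872511582557/68719476736
Row 0: #.#.#
Row 1: #..#.
Row 2: .#.##
Row 3: ..###

Answer: #.#.#
#..#.
.#.##
..###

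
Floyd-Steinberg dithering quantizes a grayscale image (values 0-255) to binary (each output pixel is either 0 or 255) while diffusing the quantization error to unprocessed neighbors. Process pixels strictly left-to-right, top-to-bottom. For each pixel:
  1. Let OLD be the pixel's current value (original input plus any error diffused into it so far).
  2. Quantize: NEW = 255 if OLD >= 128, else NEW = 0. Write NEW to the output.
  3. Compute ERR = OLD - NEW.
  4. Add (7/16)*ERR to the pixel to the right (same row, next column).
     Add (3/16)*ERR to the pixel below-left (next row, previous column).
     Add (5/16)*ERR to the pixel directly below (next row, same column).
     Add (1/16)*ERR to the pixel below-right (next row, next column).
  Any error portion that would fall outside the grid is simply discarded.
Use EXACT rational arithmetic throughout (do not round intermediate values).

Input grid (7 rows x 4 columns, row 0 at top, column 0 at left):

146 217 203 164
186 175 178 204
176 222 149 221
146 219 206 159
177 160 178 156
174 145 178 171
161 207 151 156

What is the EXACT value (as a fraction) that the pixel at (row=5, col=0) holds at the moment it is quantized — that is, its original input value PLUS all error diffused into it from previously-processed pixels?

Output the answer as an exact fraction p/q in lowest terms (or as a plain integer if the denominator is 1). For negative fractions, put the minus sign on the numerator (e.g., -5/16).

Answer: 75636799682183/549755813888

Derivation:
(0,0): OLD=146 → NEW=255, ERR=-109
(0,1): OLD=2709/16 → NEW=255, ERR=-1371/16
(0,2): OLD=42371/256 → NEW=255, ERR=-22909/256
(0,3): OLD=511381/4096 → NEW=0, ERR=511381/4096
(1,0): OLD=34783/256 → NEW=255, ERR=-30497/256
(1,1): OLD=148505/2048 → NEW=0, ERR=148505/2048
(1,2): OLD=13094925/65536 → NEW=255, ERR=-3616755/65536
(1,3): OLD=223637995/1048576 → NEW=255, ERR=-43748885/1048576
(2,0): OLD=4992803/32768 → NEW=255, ERR=-3363037/32768
(2,1): OLD=190804657/1048576 → NEW=255, ERR=-76582223/1048576
(2,2): OLD=202397141/2097152 → NEW=0, ERR=202397141/2097152
(2,3): OLD=8279084449/33554432 → NEW=255, ERR=-277295711/33554432
(3,0): OLD=1681640947/16777216 → NEW=0, ERR=1681640947/16777216
(3,1): OLD=67567930093/268435456 → NEW=255, ERR=-883111187/268435456
(3,2): OLD=981855508755/4294967296 → NEW=255, ERR=-113361151725/4294967296
(3,3): OLD=10369908828677/68719476736 → NEW=255, ERR=-7153557739003/68719476736
(4,0): OLD=892091153591/4294967296 → NEW=255, ERR=-203125506889/4294967296
(4,1): OLD=4796502730917/34359738368 → NEW=255, ERR=-3965230552923/34359738368
(4,2): OLD=109444200184325/1099511627776 → NEW=0, ERR=109444200184325/1099511627776
(4,3): OLD=2909185350257331/17592186044416 → NEW=255, ERR=-1576822091068749/17592186044416
(5,0): OLD=75636799682183/549755813888 → NEW=255, ERR=-64550932859257/549755813888
Target (5,0): original=174, with diffused error = 75636799682183/549755813888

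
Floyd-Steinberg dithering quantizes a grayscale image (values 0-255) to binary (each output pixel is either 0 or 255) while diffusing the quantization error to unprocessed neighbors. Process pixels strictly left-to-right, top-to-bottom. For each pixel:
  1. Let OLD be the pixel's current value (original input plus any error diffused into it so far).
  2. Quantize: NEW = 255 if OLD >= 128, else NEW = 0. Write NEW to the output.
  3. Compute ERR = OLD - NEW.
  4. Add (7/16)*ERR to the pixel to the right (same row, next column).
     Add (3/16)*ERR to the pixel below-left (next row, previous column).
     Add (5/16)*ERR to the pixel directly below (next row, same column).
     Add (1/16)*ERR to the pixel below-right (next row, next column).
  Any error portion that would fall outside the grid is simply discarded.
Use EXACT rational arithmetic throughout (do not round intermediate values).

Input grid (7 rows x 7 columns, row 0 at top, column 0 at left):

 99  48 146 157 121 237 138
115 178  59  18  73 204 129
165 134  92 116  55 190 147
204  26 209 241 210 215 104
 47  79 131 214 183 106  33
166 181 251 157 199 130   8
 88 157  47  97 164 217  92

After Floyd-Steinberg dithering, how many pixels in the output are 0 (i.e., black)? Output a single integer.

Answer: 24

Derivation:
(0,0): OLD=99 → NEW=0, ERR=99
(0,1): OLD=1461/16 → NEW=0, ERR=1461/16
(0,2): OLD=47603/256 → NEW=255, ERR=-17677/256
(0,3): OLD=519333/4096 → NEW=0, ERR=519333/4096
(0,4): OLD=11565187/65536 → NEW=255, ERR=-5146493/65536
(0,5): OLD=212487061/1048576 → NEW=255, ERR=-54899819/1048576
(0,6): OLD=1930957075/16777216 → NEW=0, ERR=1930957075/16777216
(1,0): OLD=41743/256 → NEW=255, ERR=-23537/256
(1,1): OLD=326761/2048 → NEW=255, ERR=-195479/2048
(1,2): OLD=1647773/65536 → NEW=0, ERR=1647773/65536
(1,3): OLD=12997657/262144 → NEW=0, ERR=12997657/262144
(1,4): OLD=1145201515/16777216 → NEW=0, ERR=1145201515/16777216
(1,5): OLD=31430313563/134217728 → NEW=255, ERR=-2795207077/134217728
(1,6): OLD=327670047221/2147483648 → NEW=255, ERR=-219938283019/2147483648
(2,0): OLD=3878803/32768 → NEW=0, ERR=3878803/32768
(2,1): OLD=162453633/1048576 → NEW=255, ERR=-104933247/1048576
(2,2): OLD=996679619/16777216 → NEW=0, ERR=996679619/16777216
(2,3): OLD=23065977451/134217728 → NEW=255, ERR=-11159543189/134217728
(2,4): OLD=42036019035/1073741824 → NEW=0, ERR=42036019035/1073741824
(2,5): OLD=6380008935113/34359738368 → NEW=255, ERR=-2381724348727/34359738368
(2,6): OLD=45831398547215/549755813888 → NEW=0, ERR=45831398547215/549755813888
(3,0): OLD=3728360803/16777216 → NEW=255, ERR=-549829277/16777216
(3,1): OLD=-144078425/134217728 → NEW=0, ERR=-144078425/134217728
(3,2): OLD=220386316517/1073741824 → NEW=255, ERR=-53417848603/1073741824
(3,3): OLD=877484339571/4294967296 → NEW=255, ERR=-217732320909/4294967296
(3,4): OLD=99979457888611/549755813888 → NEW=255, ERR=-40208274652829/549755813888
(3,5): OLD=789090383347161/4398046511104 → NEW=255, ERR=-332411476984359/4398046511104
(3,6): OLD=6519864280838087/70368744177664 → NEW=0, ERR=6519864280838087/70368744177664
(4,0): OLD=78506325101/2147483648 → NEW=0, ERR=78506325101/2147483648
(4,1): OLD=2861552093705/34359738368 → NEW=0, ERR=2861552093705/34359738368
(4,2): OLD=78239560720167/549755813888 → NEW=255, ERR=-61948171821273/549755813888
(4,3): OLD=580701628089309/4398046511104 → NEW=255, ERR=-540800232242211/4398046511104
(4,4): OLD=3131677622569991/35184372088832 → NEW=0, ERR=3131677622569991/35184372088832
(4,5): OLD=151008892369501447/1125899906842624 → NEW=255, ERR=-136095583875367673/1125899906842624
(4,6): OLD=78297868044382817/18014398509481984 → NEW=0, ERR=78297868044382817/18014398509481984
(5,0): OLD=106124627394603/549755813888 → NEW=255, ERR=-34063105146837/549755813888
(5,1): OLD=708414186125113/4398046511104 → NEW=255, ERR=-413087674206407/4398046511104
(5,2): OLD=5518446083782751/35184372088832 → NEW=255, ERR=-3453568798869409/35184372088832
(5,3): OLD=24003250838260091/281474976710656 → NEW=0, ERR=24003250838260091/281474976710656
(5,4): OLD=4211293135389286889/18014398509481984 → NEW=255, ERR=-382378484528619031/18014398509481984
(5,5): OLD=12871982672440881753/144115188075855872 → NEW=0, ERR=12871982672440881753/144115188075855872
(5,6): OLD=94262302766523974423/2305843009213693952 → NEW=0, ERR=94262302766523974423/2305843009213693952
(6,0): OLD=3590662259141731/70368744177664 → NEW=0, ERR=3590662259141731/70368744177664
(6,1): OLD=143772416999759935/1125899906842624 → NEW=0, ERR=143772416999759935/1125899906842624
(6,2): OLD=1482801206587148253/18014398509481984 → NEW=0, ERR=1482801206587148253/18014398509481984
(6,3): OLD=21551816261231155779/144115188075855872 → NEW=255, ERR=-15197556698112091581/144115188075855872
(6,4): OLD=38423228711203527209/288230376151711744 → NEW=255, ERR=-35075517207482967511/288230376151711744
(6,5): OLD=7305259040446078448269/36893488147419103232 → NEW=255, ERR=-2102580437145792875891/36893488147419103232
(6,6): OLD=50425363278447153508875/590295810358705651712 → NEW=0, ERR=50425363278447153508875/590295810358705651712
Output grid:
  Row 0: ..#.##.  (4 black, running=4)
  Row 1: ##...##  (3 black, running=7)
  Row 2: .#.#.#.  (4 black, running=11)
  Row 3: #.####.  (2 black, running=13)
  Row 4: ..##.#.  (4 black, running=17)
  Row 5: ###.#..  (3 black, running=20)
  Row 6: ...###.  (4 black, running=24)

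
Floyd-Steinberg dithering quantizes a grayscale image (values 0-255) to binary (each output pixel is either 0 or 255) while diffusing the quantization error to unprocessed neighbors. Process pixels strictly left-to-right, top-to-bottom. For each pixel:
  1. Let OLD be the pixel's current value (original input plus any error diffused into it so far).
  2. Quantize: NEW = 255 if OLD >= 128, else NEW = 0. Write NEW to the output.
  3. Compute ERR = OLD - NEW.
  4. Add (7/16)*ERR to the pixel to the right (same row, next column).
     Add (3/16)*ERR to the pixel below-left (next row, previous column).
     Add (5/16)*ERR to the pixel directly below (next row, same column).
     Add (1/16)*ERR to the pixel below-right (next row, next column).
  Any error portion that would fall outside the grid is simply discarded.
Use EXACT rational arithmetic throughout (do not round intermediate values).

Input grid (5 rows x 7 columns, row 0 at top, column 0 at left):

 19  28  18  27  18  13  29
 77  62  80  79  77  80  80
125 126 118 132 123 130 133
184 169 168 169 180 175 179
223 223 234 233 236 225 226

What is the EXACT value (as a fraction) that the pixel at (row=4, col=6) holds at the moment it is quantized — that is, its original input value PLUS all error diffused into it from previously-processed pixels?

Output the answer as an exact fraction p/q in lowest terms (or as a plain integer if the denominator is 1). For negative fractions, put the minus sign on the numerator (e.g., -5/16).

Answer: 3990131128390556593/18014398509481984

Derivation:
(0,0): OLD=19 → NEW=0, ERR=19
(0,1): OLD=581/16 → NEW=0, ERR=581/16
(0,2): OLD=8675/256 → NEW=0, ERR=8675/256
(0,3): OLD=171317/4096 → NEW=0, ERR=171317/4096
(0,4): OLD=2378867/65536 → NEW=0, ERR=2378867/65536
(0,5): OLD=30283557/1048576 → NEW=0, ERR=30283557/1048576
(0,6): OLD=698524163/16777216 → NEW=0, ERR=698524163/16777216
(1,0): OLD=22975/256 → NEW=0, ERR=22975/256
(1,1): OLD=246073/2048 → NEW=0, ERR=246073/2048
(1,2): OLD=10044589/65536 → NEW=255, ERR=-6667091/65536
(1,3): OLD=14807657/262144 → NEW=0, ERR=14807657/262144
(1,4): OLD=2031477211/16777216 → NEW=0, ERR=2031477211/16777216
(1,5): OLD=20411211979/134217728 → NEW=255, ERR=-13814308661/134217728
(1,6): OLD=106915793029/2147483648 → NEW=0, ERR=106915793029/2147483648
(2,0): OLD=5753219/32768 → NEW=255, ERR=-2602621/32768
(2,1): OLD=120935889/1048576 → NEW=0, ERR=120935889/1048576
(2,2): OLD=2596576691/16777216 → NEW=255, ERR=-1681613389/16777216
(2,3): OLD=16394146523/134217728 → NEW=0, ERR=16394146523/134217728
(2,4): OLD=213148598603/1073741824 → NEW=255, ERR=-60655566517/1073741824
(2,5): OLD=3093219825817/34359738368 → NEW=0, ERR=3093219825817/34359738368
(2,6): OLD=99786862452927/549755813888 → NEW=255, ERR=-40400870088513/549755813888
(3,0): OLD=3033396051/16777216 → NEW=255, ERR=-1244794029/16777216
(3,1): OLD=19974761431/134217728 → NEW=255, ERR=-14250759209/134217728
(3,2): OLD=129209818101/1073741824 → NEW=0, ERR=129209818101/1073741824
(3,3): OLD=1043510630819/4294967296 → NEW=255, ERR=-51706029661/4294967296
(3,4): OLD=99832179183443/549755813888 → NEW=255, ERR=-40355553357997/549755813888
(3,5): OLD=676013365561769/4398046511104 → NEW=255, ERR=-445488494769751/4398046511104
(3,6): OLD=8257483078577655/70368744177664 → NEW=0, ERR=8257483078577655/70368744177664
(4,0): OLD=386344814717/2147483648 → NEW=255, ERR=-161263515523/2147483648
(4,1): OLD=6009241583577/34359738368 → NEW=255, ERR=-2752491700263/34359738368
(4,2): OLD=125159850374743/549755813888 → NEW=255, ERR=-15027882166697/549755813888
(4,3): OLD=928145703409133/4398046511104 → NEW=255, ERR=-193356156922387/4398046511104
(4,4): OLD=6124947967234999/35184372088832 → NEW=255, ERR=-2847066915417161/35184372088832
(4,5): OLD=197436401048079415/1125899906842624 → NEW=255, ERR=-89668075196789705/1125899906842624
(4,6): OLD=3990131128390556593/18014398509481984 → NEW=255, ERR=-603540491527349327/18014398509481984
Target (4,6): original=226, with diffused error = 3990131128390556593/18014398509481984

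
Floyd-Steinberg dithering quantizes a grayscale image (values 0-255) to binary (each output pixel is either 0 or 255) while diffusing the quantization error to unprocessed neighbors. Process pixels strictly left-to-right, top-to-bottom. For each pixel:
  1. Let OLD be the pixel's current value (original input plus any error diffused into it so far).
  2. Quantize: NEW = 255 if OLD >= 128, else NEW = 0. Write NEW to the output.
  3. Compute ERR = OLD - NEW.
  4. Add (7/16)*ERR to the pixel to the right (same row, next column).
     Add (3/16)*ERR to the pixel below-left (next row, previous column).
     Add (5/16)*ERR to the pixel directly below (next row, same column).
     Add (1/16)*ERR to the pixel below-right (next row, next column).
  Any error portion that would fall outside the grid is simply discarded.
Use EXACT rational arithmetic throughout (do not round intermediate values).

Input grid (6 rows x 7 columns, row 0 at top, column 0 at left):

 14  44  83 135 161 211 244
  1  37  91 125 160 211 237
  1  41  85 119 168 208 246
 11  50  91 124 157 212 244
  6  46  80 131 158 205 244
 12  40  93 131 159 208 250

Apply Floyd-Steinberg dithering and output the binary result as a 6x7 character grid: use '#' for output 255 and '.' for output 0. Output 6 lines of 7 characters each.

Answer: ...####
..#..##
...####
..#..##
...####
..#.#.#

Derivation:
(0,0): OLD=14 → NEW=0, ERR=14
(0,1): OLD=401/8 → NEW=0, ERR=401/8
(0,2): OLD=13431/128 → NEW=0, ERR=13431/128
(0,3): OLD=370497/2048 → NEW=255, ERR=-151743/2048
(0,4): OLD=4213447/32768 → NEW=255, ERR=-4142393/32768
(0,5): OLD=81628017/524288 → NEW=255, ERR=-52065423/524288
(0,6): OLD=1682362391/8388608 → NEW=255, ERR=-456732649/8388608
(1,0): OLD=1891/128 → NEW=0, ERR=1891/128
(1,1): OLD=81589/1024 → NEW=0, ERR=81589/1024
(1,2): OLD=4846041/32768 → NEW=255, ERR=-3509799/32768
(1,3): OLD=4959781/131072 → NEW=0, ERR=4959781/131072
(1,4): OLD=954617231/8388608 → NEW=0, ERR=954617231/8388608
(1,5): OLD=14203188415/67108864 → NEW=255, ERR=-2909571905/67108864
(1,6): OLD=209176128849/1073741824 → NEW=255, ERR=-64628036271/1073741824
(2,0): OLD=336791/16384 → NEW=0, ERR=336791/16384
(2,1): OLD=29219821/524288 → NEW=0, ERR=29219821/524288
(2,2): OLD=738077447/8388608 → NEW=0, ERR=738077447/8388608
(2,3): OLD=12345462415/67108864 → NEW=255, ERR=-4767297905/67108864
(2,4): OLD=89506461247/536870912 → NEW=255, ERR=-47395621313/536870912
(2,5): OLD=2605415236245/17179869184 → NEW=255, ERR=-1775451405675/17179869184
(2,6): OLD=49276711959139/274877906944 → NEW=255, ERR=-20817154311581/274877906944
(3,0): OLD=233820711/8388608 → NEW=0, ERR=233820711/8388608
(3,1): OLD=6535943195/67108864 → NEW=0, ERR=6535943195/67108864
(3,2): OLD=81211724801/536870912 → NEW=255, ERR=-55690357759/536870912
(3,3): OLD=97419390391/2147483648 → NEW=0, ERR=97419390391/2147483648
(3,4): OLD=34481235361319/274877906944 → NEW=0, ERR=34481235361319/274877906944
(3,5): OLD=472500187191141/2199023255552 → NEW=255, ERR=-88250742974619/2199023255552
(3,6): OLD=6907287636463035/35184372088832 → NEW=255, ERR=-2064727246189125/35184372088832
(4,0): OLD=35403108969/1073741824 → NEW=0, ERR=35403108969/1073741824
(4,1): OLD=1256758105301/17179869184 → NEW=0, ERR=1256758105301/17179869184
(4,2): OLD=25888348878491/274877906944 → NEW=0, ERR=25888348878491/274877906944
(4,3): OLD=447320593932825/2199023255552 → NEW=255, ERR=-113430336232935/2199023255552
(4,4): OLD=2989686538847099/17592186044416 → NEW=255, ERR=-1496320902478981/17592186044416
(4,5): OLD=85615604766375163/562949953421312 → NEW=255, ERR=-57936633356059397/562949953421312
(4,6): OLD=1604429814767753805/9007199254740992 → NEW=255, ERR=-692405995191199155/9007199254740992
(5,0): OLD=9901057916751/274877906944 → NEW=0, ERR=9901057916751/274877906944
(5,1): OLD=216249078408517/2199023255552 → NEW=0, ERR=216249078408517/2199023255552
(5,2): OLD=2820999068520179/17592186044416 → NEW=255, ERR=-1665008372805901/17592186044416
(5,3): OLD=8924420755461855/140737488355328 → NEW=0, ERR=8924420755461855/140737488355328
(5,4): OLD=1239769052116303157/9007199254740992 → NEW=255, ERR=-1057066757842649803/9007199254740992
(5,5): OLD=7549113429375942629/72057594037927936 → NEW=0, ERR=7549113429375942629/72057594037927936
(5,6): OLD=305962041280119773387/1152921504606846976 → NEW=255, ERR=11967057605373794507/1152921504606846976
Row 0: ...####
Row 1: ..#..##
Row 2: ...####
Row 3: ..#..##
Row 4: ...####
Row 5: ..#.#.#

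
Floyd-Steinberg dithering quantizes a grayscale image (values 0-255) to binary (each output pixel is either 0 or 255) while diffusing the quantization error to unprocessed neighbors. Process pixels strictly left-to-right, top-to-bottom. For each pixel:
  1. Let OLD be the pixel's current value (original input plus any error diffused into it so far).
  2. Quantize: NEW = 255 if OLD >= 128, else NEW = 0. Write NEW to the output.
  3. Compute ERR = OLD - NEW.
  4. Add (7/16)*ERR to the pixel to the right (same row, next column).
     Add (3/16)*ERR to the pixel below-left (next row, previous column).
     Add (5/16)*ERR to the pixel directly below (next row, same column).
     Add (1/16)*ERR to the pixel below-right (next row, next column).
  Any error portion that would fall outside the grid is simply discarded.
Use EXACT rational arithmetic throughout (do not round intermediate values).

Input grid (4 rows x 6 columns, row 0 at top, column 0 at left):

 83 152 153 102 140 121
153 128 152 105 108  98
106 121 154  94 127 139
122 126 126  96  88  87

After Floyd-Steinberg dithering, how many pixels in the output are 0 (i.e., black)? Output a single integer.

(0,0): OLD=83 → NEW=0, ERR=83
(0,1): OLD=3013/16 → NEW=255, ERR=-1067/16
(0,2): OLD=31699/256 → NEW=0, ERR=31699/256
(0,3): OLD=639685/4096 → NEW=255, ERR=-404795/4096
(0,4): OLD=6341475/65536 → NEW=0, ERR=6341475/65536
(0,5): OLD=171268021/1048576 → NEW=255, ERR=-96118859/1048576
(1,0): OLD=42607/256 → NEW=255, ERR=-22673/256
(1,1): OLD=198281/2048 → NEW=0, ERR=198281/2048
(1,2): OLD=13785789/65536 → NEW=255, ERR=-2925891/65536
(1,3): OLD=21093753/262144 → NEW=0, ERR=21093753/262144
(1,4): OLD=2517898315/16777216 → NEW=255, ERR=-1760291765/16777216
(1,5): OLD=7918541213/268435456 → NEW=0, ERR=7918541213/268435456
(2,0): OLD=3161331/32768 → NEW=0, ERR=3161331/32768
(2,1): OLD=188279329/1048576 → NEW=255, ERR=-79107551/1048576
(2,2): OLD=2150512035/16777216 → NEW=255, ERR=-2127678045/16777216
(2,3): OLD=5529642059/134217728 → NEW=0, ERR=5529642059/134217728
(2,4): OLD=527408120929/4294967296 → NEW=0, ERR=527408120929/4294967296
(2,5): OLD=13426712718007/68719476736 → NEW=255, ERR=-4096753849673/68719476736
(3,0): OLD=2315310659/16777216 → NEW=255, ERR=-1962879421/16777216
(3,1): OLD=4494837383/134217728 → NEW=0, ERR=4494837383/134217728
(3,2): OLD=111701419589/1073741824 → NEW=0, ERR=111701419589/1073741824
(3,3): OLD=11646991027855/68719476736 → NEW=255, ERR=-5876475539825/68719476736
(3,4): OLD=44177629662511/549755813888 → NEW=0, ERR=44177629662511/549755813888
(3,5): OLD=978141586061665/8796093022208 → NEW=0, ERR=978141586061665/8796093022208
Output grid:
  Row 0: .#.#.#  (3 black, running=3)
  Row 1: #.#.#.  (3 black, running=6)
  Row 2: .##..#  (3 black, running=9)
  Row 3: #..#..  (4 black, running=13)

Answer: 13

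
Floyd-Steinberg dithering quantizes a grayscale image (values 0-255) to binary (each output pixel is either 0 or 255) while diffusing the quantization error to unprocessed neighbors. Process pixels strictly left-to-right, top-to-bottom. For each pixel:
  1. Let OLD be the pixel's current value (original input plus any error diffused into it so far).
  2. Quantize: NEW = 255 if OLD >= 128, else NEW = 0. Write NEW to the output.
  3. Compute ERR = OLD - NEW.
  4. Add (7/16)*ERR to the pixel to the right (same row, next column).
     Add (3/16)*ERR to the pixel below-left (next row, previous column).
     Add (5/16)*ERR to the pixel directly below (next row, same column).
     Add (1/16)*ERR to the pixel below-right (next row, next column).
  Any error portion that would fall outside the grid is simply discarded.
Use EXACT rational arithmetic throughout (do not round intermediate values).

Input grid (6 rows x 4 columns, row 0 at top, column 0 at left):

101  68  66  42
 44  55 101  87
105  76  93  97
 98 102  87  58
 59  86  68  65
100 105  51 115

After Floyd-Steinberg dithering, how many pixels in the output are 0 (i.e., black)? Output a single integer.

(0,0): OLD=101 → NEW=0, ERR=101
(0,1): OLD=1795/16 → NEW=0, ERR=1795/16
(0,2): OLD=29461/256 → NEW=0, ERR=29461/256
(0,3): OLD=378259/4096 → NEW=0, ERR=378259/4096
(1,0): OLD=24729/256 → NEW=0, ERR=24729/256
(1,1): OLD=328111/2048 → NEW=255, ERR=-194129/2048
(1,2): OLD=7852507/65536 → NEW=0, ERR=7852507/65536
(1,3): OLD=183996397/1048576 → NEW=255, ERR=-83390483/1048576
(2,0): OLD=3847413/32768 → NEW=0, ERR=3847413/32768
(2,1): OLD=132383063/1048576 → NEW=0, ERR=132383063/1048576
(2,2): OLD=345699699/2097152 → NEW=255, ERR=-189074061/2097152
(2,3): OLD=1348636871/33554432 → NEW=0, ERR=1348636871/33554432
(3,0): OLD=2656902437/16777216 → NEW=255, ERR=-1621287643/16777216
(3,1): OLD=24054146043/268435456 → NEW=0, ERR=24054146043/268435456
(3,2): OLD=487291127045/4294967296 → NEW=0, ERR=487291127045/4294967296
(3,3): OLD=7872671460515/68719476736 → NEW=0, ERR=7872671460515/68719476736
(4,0): OLD=195862497153/4294967296 → NEW=0, ERR=195862497153/4294967296
(4,1): OLD=5126033953667/34359738368 → NEW=255, ERR=-3635699330173/34359738368
(4,2): OLD=92626165998499/1099511627776 → NEW=0, ERR=92626165998499/1099511627776
(4,3): OLD=2546435500241253/17592186044416 → NEW=255, ERR=-1939571941084827/17592186044416
(5,0): OLD=51902983284401/549755813888 → NEW=0, ERR=51902983284401/549755813888
(5,1): OLD=2320128705084279/17592186044416 → NEW=255, ERR=-2165878736241801/17592186044416
(5,2): OLD=-33625873183509/8796093022208 → NEW=0, ERR=-33625873183509/8796093022208
(5,3): OLD=23683019047708163/281474976710656 → NEW=0, ERR=23683019047708163/281474976710656
Output grid:
  Row 0: ....  (4 black, running=4)
  Row 1: .#.#  (2 black, running=6)
  Row 2: ..#.  (3 black, running=9)
  Row 3: #...  (3 black, running=12)
  Row 4: .#.#  (2 black, running=14)
  Row 5: .#..  (3 black, running=17)

Answer: 17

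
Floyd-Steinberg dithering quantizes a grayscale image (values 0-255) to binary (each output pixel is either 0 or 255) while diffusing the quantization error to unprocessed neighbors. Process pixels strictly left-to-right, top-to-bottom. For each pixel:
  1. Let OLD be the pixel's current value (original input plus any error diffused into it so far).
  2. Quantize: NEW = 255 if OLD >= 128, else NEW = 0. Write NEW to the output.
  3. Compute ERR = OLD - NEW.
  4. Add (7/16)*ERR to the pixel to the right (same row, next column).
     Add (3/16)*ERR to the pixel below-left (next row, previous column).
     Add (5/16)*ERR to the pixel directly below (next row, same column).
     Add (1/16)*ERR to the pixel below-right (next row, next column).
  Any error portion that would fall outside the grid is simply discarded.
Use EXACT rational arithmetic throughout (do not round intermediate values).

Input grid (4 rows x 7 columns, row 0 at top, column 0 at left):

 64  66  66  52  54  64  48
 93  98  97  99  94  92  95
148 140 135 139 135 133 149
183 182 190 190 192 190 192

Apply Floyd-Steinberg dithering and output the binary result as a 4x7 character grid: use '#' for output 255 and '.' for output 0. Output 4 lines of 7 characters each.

(0,0): OLD=64 → NEW=0, ERR=64
(0,1): OLD=94 → NEW=0, ERR=94
(0,2): OLD=857/8 → NEW=0, ERR=857/8
(0,3): OLD=12655/128 → NEW=0, ERR=12655/128
(0,4): OLD=199177/2048 → NEW=0, ERR=199177/2048
(0,5): OLD=3491391/32768 → NEW=0, ERR=3491391/32768
(0,6): OLD=49605561/524288 → NEW=0, ERR=49605561/524288
(1,0): OLD=1045/8 → NEW=255, ERR=-995/8
(1,1): OLD=6211/64 → NEW=0, ERR=6211/64
(1,2): OLD=404167/2048 → NEW=255, ERR=-118073/2048
(1,3): OLD=1061711/8192 → NEW=255, ERR=-1027249/8192
(1,4): OLD=50168113/524288 → NEW=0, ERR=50168113/524288
(1,5): OLD=801023001/4194304 → NEW=255, ERR=-268524519/4194304
(1,6): OLD=6926790935/67108864 → NEW=0, ERR=6926790935/67108864
(2,0): OLD=130385/1024 → NEW=0, ERR=130385/1024
(2,1): OLD=6797731/32768 → NEW=255, ERR=-1558109/32768
(2,2): OLD=41279321/524288 → NEW=0, ERR=41279321/524288
(2,3): OLD=623264865/4194304 → NEW=255, ERR=-446282655/4194304
(2,4): OLD=3305458765/33554432 → NEW=0, ERR=3305458765/33554432
(2,5): OLD=194804015051/1073741824 → NEW=255, ERR=-79000150069/1073741824
(2,6): OLD=2492200455869/17179869184 → NEW=255, ERR=-1888666186051/17179869184
(3,0): OLD=112131977/524288 → NEW=255, ERR=-21561463/524288
(3,1): OLD=720871389/4194304 → NEW=255, ERR=-348676131/4194304
(3,2): OLD=5211419083/33554432 → NEW=255, ERR=-3344961077/33554432
(3,3): OLD=18324423095/134217728 → NEW=255, ERR=-15901097545/134217728
(3,4): OLD=2585698013321/17179869184 → NEW=255, ERR=-1795168628599/17179869184
(3,5): OLD=14683503121587/137438953472 → NEW=0, ERR=14683503121587/137438953472
(3,6): OLD=439338320266221/2199023255552 → NEW=255, ERR=-121412609899539/2199023255552
Row 0: .......
Row 1: #.##.#.
Row 2: .#.#.##
Row 3: #####.#

Answer: .......
#.##.#.
.#.#.##
#####.#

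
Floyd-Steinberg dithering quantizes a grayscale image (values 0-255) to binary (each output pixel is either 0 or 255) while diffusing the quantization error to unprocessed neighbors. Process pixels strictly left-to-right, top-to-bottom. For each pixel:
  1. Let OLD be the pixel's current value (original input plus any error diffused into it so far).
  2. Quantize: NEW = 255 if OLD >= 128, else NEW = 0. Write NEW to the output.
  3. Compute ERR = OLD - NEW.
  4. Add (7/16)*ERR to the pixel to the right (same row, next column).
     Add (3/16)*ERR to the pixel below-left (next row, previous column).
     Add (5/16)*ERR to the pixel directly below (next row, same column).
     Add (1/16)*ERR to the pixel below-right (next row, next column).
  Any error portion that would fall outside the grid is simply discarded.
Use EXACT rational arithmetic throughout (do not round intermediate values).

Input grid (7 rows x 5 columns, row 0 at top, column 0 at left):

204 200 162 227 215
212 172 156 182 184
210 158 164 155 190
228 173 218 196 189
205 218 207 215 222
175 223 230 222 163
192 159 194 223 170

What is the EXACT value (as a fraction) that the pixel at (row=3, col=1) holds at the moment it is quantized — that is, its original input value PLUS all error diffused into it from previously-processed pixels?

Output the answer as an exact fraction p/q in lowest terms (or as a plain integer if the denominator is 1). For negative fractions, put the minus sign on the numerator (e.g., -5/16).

Answer: 16362742265/134217728

Derivation:
(0,0): OLD=204 → NEW=255, ERR=-51
(0,1): OLD=2843/16 → NEW=255, ERR=-1237/16
(0,2): OLD=32813/256 → NEW=255, ERR=-32467/256
(0,3): OLD=702523/4096 → NEW=255, ERR=-341957/4096
(0,4): OLD=11696541/65536 → NEW=255, ERR=-5015139/65536
(1,0): OLD=46481/256 → NEW=255, ERR=-18799/256
(1,1): OLD=181751/2048 → NEW=0, ERR=181751/2048
(1,2): OLD=8828227/65536 → NEW=255, ERR=-7883453/65536
(1,3): OLD=21235783/262144 → NEW=0, ERR=21235783/262144
(1,4): OLD=798214389/4194304 → NEW=255, ERR=-271333131/4194304
(2,0): OLD=6674573/32768 → NEW=255, ERR=-1681267/32768
(2,1): OLD=142754527/1048576 → NEW=255, ERR=-124632353/1048576
(2,2): OLD=1596246621/16777216 → NEW=0, ERR=1596246621/16777216
(2,3): OLD=54302511047/268435456 → NEW=255, ERR=-14148530233/268435456
(2,4): OLD=651922914481/4294967296 → NEW=255, ERR=-443293745999/4294967296
(3,0): OLD=3182305469/16777216 → NEW=255, ERR=-1095884611/16777216
(3,1): OLD=16362742265/134217728 → NEW=0, ERR=16362742265/134217728
Target (3,1): original=173, with diffused error = 16362742265/134217728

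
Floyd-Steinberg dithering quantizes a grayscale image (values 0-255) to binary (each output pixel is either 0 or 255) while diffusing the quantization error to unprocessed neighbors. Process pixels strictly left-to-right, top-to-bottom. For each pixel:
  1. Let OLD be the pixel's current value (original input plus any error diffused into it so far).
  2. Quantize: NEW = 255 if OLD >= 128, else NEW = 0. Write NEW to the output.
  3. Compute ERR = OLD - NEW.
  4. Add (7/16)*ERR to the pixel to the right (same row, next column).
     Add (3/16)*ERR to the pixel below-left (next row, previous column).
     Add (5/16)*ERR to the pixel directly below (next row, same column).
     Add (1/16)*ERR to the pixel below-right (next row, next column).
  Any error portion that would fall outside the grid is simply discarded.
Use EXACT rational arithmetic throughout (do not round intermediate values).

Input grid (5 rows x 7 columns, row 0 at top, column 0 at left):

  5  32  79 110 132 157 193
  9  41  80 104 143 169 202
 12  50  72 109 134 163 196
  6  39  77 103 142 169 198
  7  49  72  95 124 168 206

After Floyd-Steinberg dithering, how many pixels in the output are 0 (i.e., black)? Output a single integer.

Answer: 20

Derivation:
(0,0): OLD=5 → NEW=0, ERR=5
(0,1): OLD=547/16 → NEW=0, ERR=547/16
(0,2): OLD=24053/256 → NEW=0, ERR=24053/256
(0,3): OLD=618931/4096 → NEW=255, ERR=-425549/4096
(0,4): OLD=5671909/65536 → NEW=0, ERR=5671909/65536
(0,5): OLD=204329795/1048576 → NEW=255, ERR=-63057085/1048576
(0,6): OLD=2796603093/16777216 → NEW=255, ERR=-1481586987/16777216
(1,0): OLD=4345/256 → NEW=0, ERR=4345/256
(1,1): OLD=157775/2048 → NEW=0, ERR=157775/2048
(1,2): OLD=8239355/65536 → NEW=0, ERR=8239355/65536
(1,3): OLD=38964191/262144 → NEW=255, ERR=-27882529/262144
(1,4): OLD=1774071997/16777216 → NEW=0, ERR=1774071997/16777216
(1,5): OLD=24873388493/134217728 → NEW=255, ERR=-9352132147/134217728
(1,6): OLD=300991985507/2147483648 → NEW=255, ERR=-246616344733/2147483648
(2,0): OLD=1040341/32768 → NEW=0, ERR=1040341/32768
(2,1): OLD=118067959/1048576 → NEW=0, ERR=118067959/1048576
(2,2): OLD=2439774117/16777216 → NEW=255, ERR=-1838415963/16777216
(2,3): OLD=7449817277/134217728 → NEW=0, ERR=7449817277/134217728
(2,4): OLD=184271079181/1073741824 → NEW=255, ERR=-89533085939/1073741824
(2,5): OLD=3086235760495/34359738368 → NEW=0, ERR=3086235760495/34359738368
(2,6): OLD=107232336437241/549755813888 → NEW=255, ERR=-32955396104199/549755813888
(3,0): OLD=621321733/16777216 → NEW=0, ERR=621321733/16777216
(3,1): OLD=9640539169/134217728 → NEW=0, ERR=9640539169/134217728
(3,2): OLD=98382763571/1073741824 → NEW=0, ERR=98382763571/1073741824
(3,3): OLD=592485170645/4294967296 → NEW=255, ERR=-502731489835/4294967296
(3,4): OLD=46752928895493/549755813888 → NEW=0, ERR=46752928895493/549755813888
(3,5): OLD=958000977773919/4398046511104 → NEW=255, ERR=-163500882557601/4398046511104
(3,6): OLD=11865327502449665/70368744177664 → NEW=255, ERR=-6078702262854655/70368744177664
(4,0): OLD=68806872363/2147483648 → NEW=0, ERR=68806872363/2147483648
(4,1): OLD=3606344183343/34359738368 → NEW=0, ERR=3606344183343/34359738368
(4,2): OLD=70970492325921/549755813888 → NEW=255, ERR=-69217240215519/549755813888
(4,3): OLD=109995381870779/4398046511104 → NEW=0, ERR=109995381870779/4398046511104
(4,4): OLD=5180254706840833/35184372088832 → NEW=255, ERR=-3791760175811327/35184372088832
(4,5): OLD=110734739393653313/1125899906842624 → NEW=0, ERR=110734739393653313/1125899906842624
(4,6): OLD=3957956861745743639/18014398509481984 → NEW=255, ERR=-635714758172162281/18014398509481984
Output grid:
  Row 0: ...#.##  (4 black, running=4)
  Row 1: ...#.##  (4 black, running=8)
  Row 2: ..#.#.#  (4 black, running=12)
  Row 3: ...#.##  (4 black, running=16)
  Row 4: ..#.#.#  (4 black, running=20)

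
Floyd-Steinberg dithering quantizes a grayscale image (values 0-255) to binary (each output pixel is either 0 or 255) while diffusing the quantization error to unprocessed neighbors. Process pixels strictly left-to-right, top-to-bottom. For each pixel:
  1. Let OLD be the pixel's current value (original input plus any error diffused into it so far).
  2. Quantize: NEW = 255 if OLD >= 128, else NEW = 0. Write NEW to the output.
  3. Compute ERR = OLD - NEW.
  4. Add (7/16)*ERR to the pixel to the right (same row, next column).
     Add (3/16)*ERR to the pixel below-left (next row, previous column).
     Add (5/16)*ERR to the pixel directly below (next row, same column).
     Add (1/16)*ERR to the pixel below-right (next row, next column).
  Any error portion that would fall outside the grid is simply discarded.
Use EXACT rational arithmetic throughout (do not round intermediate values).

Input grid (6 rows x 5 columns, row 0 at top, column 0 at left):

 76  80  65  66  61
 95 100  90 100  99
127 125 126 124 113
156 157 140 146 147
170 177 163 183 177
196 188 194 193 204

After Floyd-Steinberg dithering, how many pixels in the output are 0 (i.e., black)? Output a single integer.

Answer: 13

Derivation:
(0,0): OLD=76 → NEW=0, ERR=76
(0,1): OLD=453/4 → NEW=0, ERR=453/4
(0,2): OLD=7331/64 → NEW=0, ERR=7331/64
(0,3): OLD=118901/1024 → NEW=0, ERR=118901/1024
(0,4): OLD=1831731/16384 → NEW=0, ERR=1831731/16384
(1,0): OLD=8959/64 → NEW=255, ERR=-7361/64
(1,1): OLD=56985/512 → NEW=0, ERR=56985/512
(1,2): OLD=3331501/16384 → NEW=255, ERR=-846419/16384
(1,3): OLD=9293369/65536 → NEW=255, ERR=-7418311/65536
(1,4): OLD=96125131/1048576 → NEW=0, ERR=96125131/1048576
(2,0): OLD=916899/8192 → NEW=0, ERR=916899/8192
(2,1): OLD=50298513/262144 → NEW=255, ERR=-16548207/262144
(2,2): OLD=285087923/4194304 → NEW=0, ERR=285087923/4194304
(2,3): OLD=8880073385/67108864 → NEW=255, ERR=-8232686935/67108864
(2,4): OLD=86867709023/1073741824 → NEW=0, ERR=86867709023/1073741824
(3,0): OLD=751370643/4194304 → NEW=255, ERR=-318176877/4194304
(3,1): OLD=4154856503/33554432 → NEW=0, ERR=4154856503/33554432
(3,2): OLD=202364478445/1073741824 → NEW=255, ERR=-71439686675/1073741824
(3,3): OLD=210394221837/2147483648 → NEW=0, ERR=210394221837/2147483648
(3,4): OLD=7128872201265/34359738368 → NEW=255, ERR=-1632861082575/34359738368
(4,0): OLD=91005549469/536870912 → NEW=255, ERR=-45896533091/536870912
(4,1): OLD=2767290082237/17179869184 → NEW=255, ERR=-1613576559683/17179869184
(4,2): OLD=34971635833715/274877906944 → NEW=0, ERR=34971635833715/274877906944
(4,3): OLD=1126819038573117/4398046511104 → NEW=255, ERR=5317178241597/4398046511104
(4,4): OLD=11878344240611883/70368744177664 → NEW=255, ERR=-6065685524692437/70368744177664
(5,0): OLD=41691894787415/274877906944 → NEW=255, ERR=-28401971483305/274877906944
(5,1): OLD=290174350744165/2199023255552 → NEW=255, ERR=-270576579421595/2199023255552
(5,2): OLD=12264071060707629/70368744177664 → NEW=255, ERR=-5679958704596691/70368744177664
(5,3): OLD=42180006886782771/281474976710656 → NEW=255, ERR=-29596112174434509/281474976710656
(5,4): OLD=590588127676153089/4503599627370496 → NEW=255, ERR=-557829777303323391/4503599627370496
Output grid:
  Row 0: .....  (5 black, running=5)
  Row 1: #.##.  (2 black, running=7)
  Row 2: .#.#.  (3 black, running=10)
  Row 3: #.#.#  (2 black, running=12)
  Row 4: ##.##  (1 black, running=13)
  Row 5: #####  (0 black, running=13)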